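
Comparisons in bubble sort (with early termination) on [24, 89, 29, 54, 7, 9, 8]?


Algorithm: bubble sort (with early termination)
Input: [24, 89, 29, 54, 7, 9, 8]
Sorted: [7, 8, 9, 24, 29, 54, 89]

21


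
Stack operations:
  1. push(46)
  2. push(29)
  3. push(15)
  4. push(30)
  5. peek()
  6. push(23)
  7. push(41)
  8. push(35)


push(46) -> [46]
push(29) -> [46, 29]
push(15) -> [46, 29, 15]
push(30) -> [46, 29, 15, 30]
peek()->30
push(23) -> [46, 29, 15, 30, 23]
push(41) -> [46, 29, 15, 30, 23, 41]
push(35) -> [46, 29, 15, 30, 23, 41, 35]

Final stack: [46, 29, 15, 30, 23, 41, 35]


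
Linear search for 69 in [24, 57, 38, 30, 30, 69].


i=0: 24!=69
i=1: 57!=69
i=2: 38!=69
i=3: 30!=69
i=4: 30!=69
i=5: 69==69 found!

Found at 5, 6 comps


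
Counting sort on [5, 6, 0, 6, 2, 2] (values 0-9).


Input: [5, 6, 0, 6, 2, 2]
Counts: [1, 0, 2, 0, 0, 1, 2, 0, 0, 0]

Sorted: [0, 2, 2, 5, 6, 6]


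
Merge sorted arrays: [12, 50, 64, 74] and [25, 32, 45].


Take 12 from A
Take 25 from B
Take 32 from B
Take 45 from B

Merged: [12, 25, 32, 45, 50, 64, 74]


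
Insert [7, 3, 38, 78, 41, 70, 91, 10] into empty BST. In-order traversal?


Insert 7: root
Insert 3: L from 7
Insert 38: R from 7
Insert 78: R from 7 -> R from 38
Insert 41: R from 7 -> R from 38 -> L from 78
Insert 70: R from 7 -> R from 38 -> L from 78 -> R from 41
Insert 91: R from 7 -> R from 38 -> R from 78
Insert 10: R from 7 -> L from 38

In-order: [3, 7, 10, 38, 41, 70, 78, 91]


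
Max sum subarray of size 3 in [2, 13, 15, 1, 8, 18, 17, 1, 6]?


[0:3]: 30
[1:4]: 29
[2:5]: 24
[3:6]: 27
[4:7]: 43
[5:8]: 36
[6:9]: 24

Max: 43 at [4:7]


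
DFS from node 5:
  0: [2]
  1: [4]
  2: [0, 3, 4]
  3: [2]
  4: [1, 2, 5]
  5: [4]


Visit 5, push [4]
Visit 4, push [2, 1]
Visit 1, push []
Visit 2, push [3, 0]
Visit 0, push []
Visit 3, push []

DFS order: [5, 4, 1, 2, 0, 3]


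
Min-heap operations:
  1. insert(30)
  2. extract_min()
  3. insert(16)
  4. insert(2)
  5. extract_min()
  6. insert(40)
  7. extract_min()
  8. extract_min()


insert(30) -> [30]
extract_min()->30, []
insert(16) -> [16]
insert(2) -> [2, 16]
extract_min()->2, [16]
insert(40) -> [16, 40]
extract_min()->16, [40]
extract_min()->40, []

Final heap: []


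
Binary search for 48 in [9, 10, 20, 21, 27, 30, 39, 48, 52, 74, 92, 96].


Step 1: lo=0, hi=11, mid=5, val=30
Step 2: lo=6, hi=11, mid=8, val=52
Step 3: lo=6, hi=7, mid=6, val=39
Step 4: lo=7, hi=7, mid=7, val=48

Found at index 7


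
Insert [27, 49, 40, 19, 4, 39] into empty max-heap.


Insert 27: [27]
Insert 49: [49, 27]
Insert 40: [49, 27, 40]
Insert 19: [49, 27, 40, 19]
Insert 4: [49, 27, 40, 19, 4]
Insert 39: [49, 27, 40, 19, 4, 39]

Final heap: [49, 27, 40, 19, 4, 39]


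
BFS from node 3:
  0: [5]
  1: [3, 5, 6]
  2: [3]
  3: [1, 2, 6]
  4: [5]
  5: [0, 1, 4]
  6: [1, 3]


Visit 3, enqueue [1, 2, 6]
Visit 1, enqueue [5]
Visit 2, enqueue []
Visit 6, enqueue []
Visit 5, enqueue [0, 4]
Visit 0, enqueue []
Visit 4, enqueue []

BFS order: [3, 1, 2, 6, 5, 0, 4]


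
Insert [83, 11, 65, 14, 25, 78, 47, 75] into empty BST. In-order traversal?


Insert 83: root
Insert 11: L from 83
Insert 65: L from 83 -> R from 11
Insert 14: L from 83 -> R from 11 -> L from 65
Insert 25: L from 83 -> R from 11 -> L from 65 -> R from 14
Insert 78: L from 83 -> R from 11 -> R from 65
Insert 47: L from 83 -> R from 11 -> L from 65 -> R from 14 -> R from 25
Insert 75: L from 83 -> R from 11 -> R from 65 -> L from 78

In-order: [11, 14, 25, 47, 65, 75, 78, 83]


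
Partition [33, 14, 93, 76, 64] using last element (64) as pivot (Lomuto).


Pivot: 64
  33 <= 64: advance i (no swap)
  14 <= 64: advance i (no swap)
Place pivot at 2: [33, 14, 64, 76, 93]

Partitioned: [33, 14, 64, 76, 93]


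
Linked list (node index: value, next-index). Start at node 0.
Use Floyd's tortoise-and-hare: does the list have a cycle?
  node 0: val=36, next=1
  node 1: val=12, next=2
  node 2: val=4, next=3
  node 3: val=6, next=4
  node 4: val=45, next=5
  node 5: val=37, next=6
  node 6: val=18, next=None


Floyd's tortoise (slow, +1) and hare (fast, +2):
  init: slow=0, fast=0
  step 1: slow=1, fast=2
  step 2: slow=2, fast=4
  step 3: slow=3, fast=6
  step 4: fast -> None, no cycle

Cycle: no


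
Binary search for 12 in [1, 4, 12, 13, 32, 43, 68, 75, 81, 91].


Step 1: lo=0, hi=9, mid=4, val=32
Step 2: lo=0, hi=3, mid=1, val=4
Step 3: lo=2, hi=3, mid=2, val=12

Found at index 2


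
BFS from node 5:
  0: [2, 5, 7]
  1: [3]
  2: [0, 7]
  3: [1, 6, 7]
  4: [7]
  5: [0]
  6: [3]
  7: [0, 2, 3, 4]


Visit 5, enqueue [0]
Visit 0, enqueue [2, 7]
Visit 2, enqueue []
Visit 7, enqueue [3, 4]
Visit 3, enqueue [1, 6]
Visit 4, enqueue []
Visit 1, enqueue []
Visit 6, enqueue []

BFS order: [5, 0, 2, 7, 3, 4, 1, 6]


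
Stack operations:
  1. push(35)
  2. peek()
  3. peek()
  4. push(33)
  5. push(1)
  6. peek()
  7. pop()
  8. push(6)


push(35) -> [35]
peek()->35
peek()->35
push(33) -> [35, 33]
push(1) -> [35, 33, 1]
peek()->1
pop()->1, [35, 33]
push(6) -> [35, 33, 6]

Final stack: [35, 33, 6]


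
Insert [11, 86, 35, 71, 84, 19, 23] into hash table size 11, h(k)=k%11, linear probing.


Insert 11: h=0 -> slot 0
Insert 86: h=9 -> slot 9
Insert 35: h=2 -> slot 2
Insert 71: h=5 -> slot 5
Insert 84: h=7 -> slot 7
Insert 19: h=8 -> slot 8
Insert 23: h=1 -> slot 1

Table: [11, 23, 35, None, None, 71, None, 84, 19, 86, None]


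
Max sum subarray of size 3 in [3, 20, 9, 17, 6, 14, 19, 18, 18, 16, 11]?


[0:3]: 32
[1:4]: 46
[2:5]: 32
[3:6]: 37
[4:7]: 39
[5:8]: 51
[6:9]: 55
[7:10]: 52
[8:11]: 45

Max: 55 at [6:9]


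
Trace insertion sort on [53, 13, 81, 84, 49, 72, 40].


Initial: [53, 13, 81, 84, 49, 72, 40]
Insert 13: [13, 53, 81, 84, 49, 72, 40]
Insert 81: [13, 53, 81, 84, 49, 72, 40]
Insert 84: [13, 53, 81, 84, 49, 72, 40]
Insert 49: [13, 49, 53, 81, 84, 72, 40]
Insert 72: [13, 49, 53, 72, 81, 84, 40]
Insert 40: [13, 40, 49, 53, 72, 81, 84]

Sorted: [13, 40, 49, 53, 72, 81, 84]


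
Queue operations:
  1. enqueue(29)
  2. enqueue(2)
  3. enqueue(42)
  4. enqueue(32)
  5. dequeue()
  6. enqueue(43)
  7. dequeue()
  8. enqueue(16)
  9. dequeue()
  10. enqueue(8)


enqueue(29) -> [29]
enqueue(2) -> [29, 2]
enqueue(42) -> [29, 2, 42]
enqueue(32) -> [29, 2, 42, 32]
dequeue()->29, [2, 42, 32]
enqueue(43) -> [2, 42, 32, 43]
dequeue()->2, [42, 32, 43]
enqueue(16) -> [42, 32, 43, 16]
dequeue()->42, [32, 43, 16]
enqueue(8) -> [32, 43, 16, 8]

Final queue: [32, 43, 16, 8]


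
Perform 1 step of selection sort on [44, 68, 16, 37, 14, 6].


Initial: [44, 68, 16, 37, 14, 6]
Step 1: min=6 at 5
  Swap: [6, 68, 16, 37, 14, 44]

After 1 step: [6, 68, 16, 37, 14, 44]


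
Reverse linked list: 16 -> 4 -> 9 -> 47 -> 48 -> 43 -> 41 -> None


Step 1: curr=16, set curr.next=prev(None) | reversed so far: 16
Step 2: curr=4, set curr.next=prev(16) | reversed so far: 4 -> 16
Step 3: curr=9, set curr.next=prev(4) | reversed so far: 9 -> 4 -> 16
Step 4: curr=47, set curr.next=prev(9) | reversed so far: 47 -> 9 -> 4 -> 16
Step 5: curr=48, set curr.next=prev(47) | reversed so far: 48 -> 47 -> 9 -> 4 -> 16
Step 6: curr=43, set curr.next=prev(48) | reversed so far: 43 -> 48 -> 47 -> 9 -> 4 -> 16
Step 7: curr=41, set curr.next=prev(43) | reversed so far: 41 -> 43 -> 48 -> 47 -> 9 -> 4 -> 16

41 -> 43 -> 48 -> 47 -> 9 -> 4 -> 16 -> None


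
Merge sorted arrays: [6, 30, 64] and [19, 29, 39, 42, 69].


Take 6 from A
Take 19 from B
Take 29 from B
Take 30 from A
Take 39 from B
Take 42 from B
Take 64 from A

Merged: [6, 19, 29, 30, 39, 42, 64, 69]


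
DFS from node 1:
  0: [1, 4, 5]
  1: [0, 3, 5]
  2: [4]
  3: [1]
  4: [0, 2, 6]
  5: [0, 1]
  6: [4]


Visit 1, push [5, 3, 0]
Visit 0, push [5, 4]
Visit 4, push [6, 2]
Visit 2, push []
Visit 6, push []
Visit 5, push []
Visit 3, push []

DFS order: [1, 0, 4, 2, 6, 5, 3]


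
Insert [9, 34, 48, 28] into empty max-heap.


Insert 9: [9]
Insert 34: [34, 9]
Insert 48: [48, 9, 34]
Insert 28: [48, 28, 34, 9]

Final heap: [48, 28, 34, 9]


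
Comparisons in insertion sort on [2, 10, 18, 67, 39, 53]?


Algorithm: insertion sort
Input: [2, 10, 18, 67, 39, 53]
Sorted: [2, 10, 18, 39, 53, 67]

7


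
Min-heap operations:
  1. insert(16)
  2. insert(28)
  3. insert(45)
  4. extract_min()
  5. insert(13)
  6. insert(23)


insert(16) -> [16]
insert(28) -> [16, 28]
insert(45) -> [16, 28, 45]
extract_min()->16, [28, 45]
insert(13) -> [13, 45, 28]
insert(23) -> [13, 23, 28, 45]

Final heap: [13, 23, 28, 45]


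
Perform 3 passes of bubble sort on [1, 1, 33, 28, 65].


Initial: [1, 1, 33, 28, 65]
Pass 1: [1, 1, 28, 33, 65] (1 swaps)
Pass 2: [1, 1, 28, 33, 65] (0 swaps)
Pass 3: [1, 1, 28, 33, 65] (0 swaps)

After 3 passes: [1, 1, 28, 33, 65]


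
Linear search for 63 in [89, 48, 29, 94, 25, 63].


i=0: 89!=63
i=1: 48!=63
i=2: 29!=63
i=3: 94!=63
i=4: 25!=63
i=5: 63==63 found!

Found at 5, 6 comps


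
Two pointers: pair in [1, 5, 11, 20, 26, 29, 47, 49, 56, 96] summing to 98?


lo=0(1)+hi=9(96)=97
lo=1(5)+hi=9(96)=101
lo=1(5)+hi=8(56)=61
lo=2(11)+hi=8(56)=67
lo=3(20)+hi=8(56)=76
lo=4(26)+hi=8(56)=82
lo=5(29)+hi=8(56)=85
lo=6(47)+hi=8(56)=103
lo=6(47)+hi=7(49)=96

No pair found


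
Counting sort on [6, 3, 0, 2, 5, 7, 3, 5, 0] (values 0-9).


Input: [6, 3, 0, 2, 5, 7, 3, 5, 0]
Counts: [2, 0, 1, 2, 0, 2, 1, 1, 0, 0]

Sorted: [0, 0, 2, 3, 3, 5, 5, 6, 7]


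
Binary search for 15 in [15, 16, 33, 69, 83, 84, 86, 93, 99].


Step 1: lo=0, hi=8, mid=4, val=83
Step 2: lo=0, hi=3, mid=1, val=16
Step 3: lo=0, hi=0, mid=0, val=15

Found at index 0


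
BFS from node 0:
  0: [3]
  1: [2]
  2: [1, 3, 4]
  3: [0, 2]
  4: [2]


Visit 0, enqueue [3]
Visit 3, enqueue [2]
Visit 2, enqueue [1, 4]
Visit 1, enqueue []
Visit 4, enqueue []

BFS order: [0, 3, 2, 1, 4]


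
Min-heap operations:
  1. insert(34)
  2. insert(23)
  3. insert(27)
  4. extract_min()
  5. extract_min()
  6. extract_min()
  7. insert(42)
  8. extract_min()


insert(34) -> [34]
insert(23) -> [23, 34]
insert(27) -> [23, 34, 27]
extract_min()->23, [27, 34]
extract_min()->27, [34]
extract_min()->34, []
insert(42) -> [42]
extract_min()->42, []

Final heap: []


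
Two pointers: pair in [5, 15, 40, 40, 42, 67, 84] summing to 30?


lo=0(5)+hi=6(84)=89
lo=0(5)+hi=5(67)=72
lo=0(5)+hi=4(42)=47
lo=0(5)+hi=3(40)=45
lo=0(5)+hi=2(40)=45
lo=0(5)+hi=1(15)=20

No pair found


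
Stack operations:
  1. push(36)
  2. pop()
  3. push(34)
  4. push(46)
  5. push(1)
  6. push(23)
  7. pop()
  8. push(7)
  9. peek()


push(36) -> [36]
pop()->36, []
push(34) -> [34]
push(46) -> [34, 46]
push(1) -> [34, 46, 1]
push(23) -> [34, 46, 1, 23]
pop()->23, [34, 46, 1]
push(7) -> [34, 46, 1, 7]
peek()->7

Final stack: [34, 46, 1, 7]


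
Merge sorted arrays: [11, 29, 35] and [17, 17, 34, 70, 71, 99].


Take 11 from A
Take 17 from B
Take 17 from B
Take 29 from A
Take 34 from B
Take 35 from A

Merged: [11, 17, 17, 29, 34, 35, 70, 71, 99]


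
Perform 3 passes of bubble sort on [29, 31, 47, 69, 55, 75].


Initial: [29, 31, 47, 69, 55, 75]
Pass 1: [29, 31, 47, 55, 69, 75] (1 swaps)
Pass 2: [29, 31, 47, 55, 69, 75] (0 swaps)
Pass 3: [29, 31, 47, 55, 69, 75] (0 swaps)

After 3 passes: [29, 31, 47, 55, 69, 75]


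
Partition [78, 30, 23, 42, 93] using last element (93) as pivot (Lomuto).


Pivot: 93
  78 <= 93: advance i (no swap)
  30 <= 93: advance i (no swap)
  23 <= 93: advance i (no swap)
  42 <= 93: advance i (no swap)
Place pivot at 4: [78, 30, 23, 42, 93]

Partitioned: [78, 30, 23, 42, 93]


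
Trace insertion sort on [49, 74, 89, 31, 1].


Initial: [49, 74, 89, 31, 1]
Insert 74: [49, 74, 89, 31, 1]
Insert 89: [49, 74, 89, 31, 1]
Insert 31: [31, 49, 74, 89, 1]
Insert 1: [1, 31, 49, 74, 89]

Sorted: [1, 31, 49, 74, 89]


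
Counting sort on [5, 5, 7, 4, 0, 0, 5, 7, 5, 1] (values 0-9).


Input: [5, 5, 7, 4, 0, 0, 5, 7, 5, 1]
Counts: [2, 1, 0, 0, 1, 4, 0, 2, 0, 0]

Sorted: [0, 0, 1, 4, 5, 5, 5, 5, 7, 7]


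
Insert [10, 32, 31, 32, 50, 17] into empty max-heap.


Insert 10: [10]
Insert 32: [32, 10]
Insert 31: [32, 10, 31]
Insert 32: [32, 32, 31, 10]
Insert 50: [50, 32, 31, 10, 32]
Insert 17: [50, 32, 31, 10, 32, 17]

Final heap: [50, 32, 31, 10, 32, 17]


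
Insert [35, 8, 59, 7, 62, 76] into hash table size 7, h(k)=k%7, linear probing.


Insert 35: h=0 -> slot 0
Insert 8: h=1 -> slot 1
Insert 59: h=3 -> slot 3
Insert 7: h=0, 2 probes -> slot 2
Insert 62: h=6 -> slot 6
Insert 76: h=6, 5 probes -> slot 4

Table: [35, 8, 7, 59, 76, None, 62]


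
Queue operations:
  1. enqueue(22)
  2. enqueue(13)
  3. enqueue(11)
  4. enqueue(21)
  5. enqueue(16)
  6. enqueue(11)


enqueue(22) -> [22]
enqueue(13) -> [22, 13]
enqueue(11) -> [22, 13, 11]
enqueue(21) -> [22, 13, 11, 21]
enqueue(16) -> [22, 13, 11, 21, 16]
enqueue(11) -> [22, 13, 11, 21, 16, 11]

Final queue: [22, 13, 11, 21, 16, 11]


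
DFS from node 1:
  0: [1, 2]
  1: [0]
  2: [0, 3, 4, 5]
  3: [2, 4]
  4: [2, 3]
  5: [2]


Visit 1, push [0]
Visit 0, push [2]
Visit 2, push [5, 4, 3]
Visit 3, push [4]
Visit 4, push []
Visit 5, push []

DFS order: [1, 0, 2, 3, 4, 5]


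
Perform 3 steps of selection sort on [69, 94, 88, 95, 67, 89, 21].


Initial: [69, 94, 88, 95, 67, 89, 21]
Step 1: min=21 at 6
  Swap: [21, 94, 88, 95, 67, 89, 69]
Step 2: min=67 at 4
  Swap: [21, 67, 88, 95, 94, 89, 69]
Step 3: min=69 at 6
  Swap: [21, 67, 69, 95, 94, 89, 88]

After 3 steps: [21, 67, 69, 95, 94, 89, 88]


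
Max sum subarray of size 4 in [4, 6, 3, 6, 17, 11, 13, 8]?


[0:4]: 19
[1:5]: 32
[2:6]: 37
[3:7]: 47
[4:8]: 49

Max: 49 at [4:8]


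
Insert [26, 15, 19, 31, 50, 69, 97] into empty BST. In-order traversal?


Insert 26: root
Insert 15: L from 26
Insert 19: L from 26 -> R from 15
Insert 31: R from 26
Insert 50: R from 26 -> R from 31
Insert 69: R from 26 -> R from 31 -> R from 50
Insert 97: R from 26 -> R from 31 -> R from 50 -> R from 69

In-order: [15, 19, 26, 31, 50, 69, 97]


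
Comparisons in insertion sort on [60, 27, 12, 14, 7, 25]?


Algorithm: insertion sort
Input: [60, 27, 12, 14, 7, 25]
Sorted: [7, 12, 14, 25, 27, 60]

13


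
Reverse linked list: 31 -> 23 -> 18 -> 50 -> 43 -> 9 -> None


Step 1: curr=31, set curr.next=prev(None) | reversed so far: 31
Step 2: curr=23, set curr.next=prev(31) | reversed so far: 23 -> 31
Step 3: curr=18, set curr.next=prev(23) | reversed so far: 18 -> 23 -> 31
Step 4: curr=50, set curr.next=prev(18) | reversed so far: 50 -> 18 -> 23 -> 31
Step 5: curr=43, set curr.next=prev(50) | reversed so far: 43 -> 50 -> 18 -> 23 -> 31
Step 6: curr=9, set curr.next=prev(43) | reversed so far: 9 -> 43 -> 50 -> 18 -> 23 -> 31

9 -> 43 -> 50 -> 18 -> 23 -> 31 -> None


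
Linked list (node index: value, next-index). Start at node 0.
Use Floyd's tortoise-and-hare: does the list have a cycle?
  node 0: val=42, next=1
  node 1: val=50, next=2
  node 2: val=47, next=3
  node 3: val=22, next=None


Floyd's tortoise (slow, +1) and hare (fast, +2):
  init: slow=0, fast=0
  step 1: slow=1, fast=2
  step 2: fast 2->3->None, no cycle

Cycle: no


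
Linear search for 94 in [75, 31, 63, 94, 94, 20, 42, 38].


i=0: 75!=94
i=1: 31!=94
i=2: 63!=94
i=3: 94==94 found!

Found at 3, 4 comps


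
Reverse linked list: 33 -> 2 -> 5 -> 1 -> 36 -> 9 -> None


Step 1: curr=33, set curr.next=prev(None) | reversed so far: 33
Step 2: curr=2, set curr.next=prev(33) | reversed so far: 2 -> 33
Step 3: curr=5, set curr.next=prev(2) | reversed so far: 5 -> 2 -> 33
Step 4: curr=1, set curr.next=prev(5) | reversed so far: 1 -> 5 -> 2 -> 33
Step 5: curr=36, set curr.next=prev(1) | reversed so far: 36 -> 1 -> 5 -> 2 -> 33
Step 6: curr=9, set curr.next=prev(36) | reversed so far: 9 -> 36 -> 1 -> 5 -> 2 -> 33

9 -> 36 -> 1 -> 5 -> 2 -> 33 -> None


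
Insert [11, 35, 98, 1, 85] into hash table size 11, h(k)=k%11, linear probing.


Insert 11: h=0 -> slot 0
Insert 35: h=2 -> slot 2
Insert 98: h=10 -> slot 10
Insert 1: h=1 -> slot 1
Insert 85: h=8 -> slot 8

Table: [11, 1, 35, None, None, None, None, None, 85, None, 98]


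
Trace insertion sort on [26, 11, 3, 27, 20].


Initial: [26, 11, 3, 27, 20]
Insert 11: [11, 26, 3, 27, 20]
Insert 3: [3, 11, 26, 27, 20]
Insert 27: [3, 11, 26, 27, 20]
Insert 20: [3, 11, 20, 26, 27]

Sorted: [3, 11, 20, 26, 27]


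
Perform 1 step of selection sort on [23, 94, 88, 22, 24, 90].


Initial: [23, 94, 88, 22, 24, 90]
Step 1: min=22 at 3
  Swap: [22, 94, 88, 23, 24, 90]

After 1 step: [22, 94, 88, 23, 24, 90]


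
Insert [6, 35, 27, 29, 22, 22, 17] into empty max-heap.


Insert 6: [6]
Insert 35: [35, 6]
Insert 27: [35, 6, 27]
Insert 29: [35, 29, 27, 6]
Insert 22: [35, 29, 27, 6, 22]
Insert 22: [35, 29, 27, 6, 22, 22]
Insert 17: [35, 29, 27, 6, 22, 22, 17]

Final heap: [35, 29, 27, 6, 22, 22, 17]


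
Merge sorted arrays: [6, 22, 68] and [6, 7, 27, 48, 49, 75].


Take 6 from A
Take 6 from B
Take 7 from B
Take 22 from A
Take 27 from B
Take 48 from B
Take 49 from B
Take 68 from A

Merged: [6, 6, 7, 22, 27, 48, 49, 68, 75]


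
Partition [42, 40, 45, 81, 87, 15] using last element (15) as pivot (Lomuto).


Pivot: 15
Place pivot at 0: [15, 40, 45, 81, 87, 42]

Partitioned: [15, 40, 45, 81, 87, 42]


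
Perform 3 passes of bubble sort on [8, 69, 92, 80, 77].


Initial: [8, 69, 92, 80, 77]
Pass 1: [8, 69, 80, 77, 92] (2 swaps)
Pass 2: [8, 69, 77, 80, 92] (1 swaps)
Pass 3: [8, 69, 77, 80, 92] (0 swaps)

After 3 passes: [8, 69, 77, 80, 92]


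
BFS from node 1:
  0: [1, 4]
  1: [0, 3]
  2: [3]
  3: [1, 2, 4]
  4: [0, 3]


Visit 1, enqueue [0, 3]
Visit 0, enqueue [4]
Visit 3, enqueue [2]
Visit 4, enqueue []
Visit 2, enqueue []

BFS order: [1, 0, 3, 4, 2]


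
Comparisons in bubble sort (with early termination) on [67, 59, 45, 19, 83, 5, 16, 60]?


Algorithm: bubble sort (with early termination)
Input: [67, 59, 45, 19, 83, 5, 16, 60]
Sorted: [5, 16, 19, 45, 59, 60, 67, 83]

27


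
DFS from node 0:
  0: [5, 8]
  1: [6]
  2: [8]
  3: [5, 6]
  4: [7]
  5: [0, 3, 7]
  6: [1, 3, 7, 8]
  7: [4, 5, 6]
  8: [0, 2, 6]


Visit 0, push [8, 5]
Visit 5, push [7, 3]
Visit 3, push [6]
Visit 6, push [8, 7, 1]
Visit 1, push []
Visit 7, push [4]
Visit 4, push []
Visit 8, push [2]
Visit 2, push []

DFS order: [0, 5, 3, 6, 1, 7, 4, 8, 2]


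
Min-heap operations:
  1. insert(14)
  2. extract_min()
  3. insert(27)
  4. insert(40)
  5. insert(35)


insert(14) -> [14]
extract_min()->14, []
insert(27) -> [27]
insert(40) -> [27, 40]
insert(35) -> [27, 40, 35]

Final heap: [27, 40, 35]


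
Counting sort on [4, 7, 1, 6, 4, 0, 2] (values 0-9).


Input: [4, 7, 1, 6, 4, 0, 2]
Counts: [1, 1, 1, 0, 2, 0, 1, 1, 0, 0]

Sorted: [0, 1, 2, 4, 4, 6, 7]


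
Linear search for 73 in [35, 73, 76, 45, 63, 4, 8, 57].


i=0: 35!=73
i=1: 73==73 found!

Found at 1, 2 comps


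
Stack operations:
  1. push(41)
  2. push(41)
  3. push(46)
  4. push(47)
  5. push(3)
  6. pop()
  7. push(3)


push(41) -> [41]
push(41) -> [41, 41]
push(46) -> [41, 41, 46]
push(47) -> [41, 41, 46, 47]
push(3) -> [41, 41, 46, 47, 3]
pop()->3, [41, 41, 46, 47]
push(3) -> [41, 41, 46, 47, 3]

Final stack: [41, 41, 46, 47, 3]


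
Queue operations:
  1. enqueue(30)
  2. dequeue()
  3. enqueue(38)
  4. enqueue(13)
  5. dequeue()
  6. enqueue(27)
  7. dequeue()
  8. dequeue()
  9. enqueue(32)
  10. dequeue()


enqueue(30) -> [30]
dequeue()->30, []
enqueue(38) -> [38]
enqueue(13) -> [38, 13]
dequeue()->38, [13]
enqueue(27) -> [13, 27]
dequeue()->13, [27]
dequeue()->27, []
enqueue(32) -> [32]
dequeue()->32, []

Final queue: []


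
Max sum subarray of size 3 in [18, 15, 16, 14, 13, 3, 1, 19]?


[0:3]: 49
[1:4]: 45
[2:5]: 43
[3:6]: 30
[4:7]: 17
[5:8]: 23

Max: 49 at [0:3]


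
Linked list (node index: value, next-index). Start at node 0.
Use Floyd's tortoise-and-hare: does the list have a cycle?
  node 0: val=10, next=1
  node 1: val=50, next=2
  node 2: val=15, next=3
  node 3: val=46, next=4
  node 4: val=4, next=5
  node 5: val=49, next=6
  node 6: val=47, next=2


Floyd's tortoise (slow, +1) and hare (fast, +2):
  init: slow=0, fast=0
  step 1: slow=1, fast=2
  step 2: slow=2, fast=4
  step 3: slow=3, fast=6
  step 4: slow=4, fast=3
  step 5: slow=5, fast=5
  slow == fast at node 5: cycle detected

Cycle: yes


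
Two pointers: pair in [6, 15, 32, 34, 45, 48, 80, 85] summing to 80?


lo=0(6)+hi=7(85)=91
lo=0(6)+hi=6(80)=86
lo=0(6)+hi=5(48)=54
lo=1(15)+hi=5(48)=63
lo=2(32)+hi=5(48)=80

Yes: 32+48=80


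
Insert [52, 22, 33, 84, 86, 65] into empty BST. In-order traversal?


Insert 52: root
Insert 22: L from 52
Insert 33: L from 52 -> R from 22
Insert 84: R from 52
Insert 86: R from 52 -> R from 84
Insert 65: R from 52 -> L from 84

In-order: [22, 33, 52, 65, 84, 86]


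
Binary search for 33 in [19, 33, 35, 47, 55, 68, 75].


Step 1: lo=0, hi=6, mid=3, val=47
Step 2: lo=0, hi=2, mid=1, val=33

Found at index 1


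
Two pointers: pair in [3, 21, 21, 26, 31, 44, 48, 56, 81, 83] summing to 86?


lo=0(3)+hi=9(83)=86

Yes: 3+83=86


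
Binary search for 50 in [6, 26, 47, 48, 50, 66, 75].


Step 1: lo=0, hi=6, mid=3, val=48
Step 2: lo=4, hi=6, mid=5, val=66
Step 3: lo=4, hi=4, mid=4, val=50

Found at index 4


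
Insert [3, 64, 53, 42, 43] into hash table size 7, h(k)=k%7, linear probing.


Insert 3: h=3 -> slot 3
Insert 64: h=1 -> slot 1
Insert 53: h=4 -> slot 4
Insert 42: h=0 -> slot 0
Insert 43: h=1, 1 probes -> slot 2

Table: [42, 64, 43, 3, 53, None, None]


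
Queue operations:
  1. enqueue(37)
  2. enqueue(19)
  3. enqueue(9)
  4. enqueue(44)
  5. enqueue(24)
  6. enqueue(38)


enqueue(37) -> [37]
enqueue(19) -> [37, 19]
enqueue(9) -> [37, 19, 9]
enqueue(44) -> [37, 19, 9, 44]
enqueue(24) -> [37, 19, 9, 44, 24]
enqueue(38) -> [37, 19, 9, 44, 24, 38]

Final queue: [37, 19, 9, 44, 24, 38]


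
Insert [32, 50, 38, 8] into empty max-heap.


Insert 32: [32]
Insert 50: [50, 32]
Insert 38: [50, 32, 38]
Insert 8: [50, 32, 38, 8]

Final heap: [50, 32, 38, 8]


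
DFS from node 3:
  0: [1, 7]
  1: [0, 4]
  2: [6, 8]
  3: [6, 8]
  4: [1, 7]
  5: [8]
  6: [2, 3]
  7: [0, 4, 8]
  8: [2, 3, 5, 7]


Visit 3, push [8, 6]
Visit 6, push [2]
Visit 2, push [8]
Visit 8, push [7, 5]
Visit 5, push []
Visit 7, push [4, 0]
Visit 0, push [1]
Visit 1, push [4]
Visit 4, push []

DFS order: [3, 6, 2, 8, 5, 7, 0, 1, 4]


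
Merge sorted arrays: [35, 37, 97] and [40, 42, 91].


Take 35 from A
Take 37 from A
Take 40 from B
Take 42 from B
Take 91 from B

Merged: [35, 37, 40, 42, 91, 97]


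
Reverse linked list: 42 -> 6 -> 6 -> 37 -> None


Step 1: curr=42, set curr.next=prev(None) | reversed so far: 42
Step 2: curr=6, set curr.next=prev(42) | reversed so far: 6 -> 42
Step 3: curr=6, set curr.next=prev(6) | reversed so far: 6 -> 6 -> 42
Step 4: curr=37, set curr.next=prev(6) | reversed so far: 37 -> 6 -> 6 -> 42

37 -> 6 -> 6 -> 42 -> None


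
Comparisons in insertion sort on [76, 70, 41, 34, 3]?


Algorithm: insertion sort
Input: [76, 70, 41, 34, 3]
Sorted: [3, 34, 41, 70, 76]

10


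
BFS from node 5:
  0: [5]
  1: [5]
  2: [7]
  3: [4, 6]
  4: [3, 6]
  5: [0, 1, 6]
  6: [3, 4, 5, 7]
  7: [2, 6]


Visit 5, enqueue [0, 1, 6]
Visit 0, enqueue []
Visit 1, enqueue []
Visit 6, enqueue [3, 4, 7]
Visit 3, enqueue []
Visit 4, enqueue []
Visit 7, enqueue [2]
Visit 2, enqueue []

BFS order: [5, 0, 1, 6, 3, 4, 7, 2]


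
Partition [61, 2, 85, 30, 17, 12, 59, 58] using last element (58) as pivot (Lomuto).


Pivot: 58
  2 <= 58: swap -> [2, 61, 85, 30, 17, 12, 59, 58]
  30 <= 58: swap -> [2, 30, 85, 61, 17, 12, 59, 58]
  17 <= 58: swap -> [2, 30, 17, 61, 85, 12, 59, 58]
  12 <= 58: swap -> [2, 30, 17, 12, 85, 61, 59, 58]
Place pivot at 4: [2, 30, 17, 12, 58, 61, 59, 85]

Partitioned: [2, 30, 17, 12, 58, 61, 59, 85]


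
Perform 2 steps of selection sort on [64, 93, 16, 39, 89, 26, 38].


Initial: [64, 93, 16, 39, 89, 26, 38]
Step 1: min=16 at 2
  Swap: [16, 93, 64, 39, 89, 26, 38]
Step 2: min=26 at 5
  Swap: [16, 26, 64, 39, 89, 93, 38]

After 2 steps: [16, 26, 64, 39, 89, 93, 38]


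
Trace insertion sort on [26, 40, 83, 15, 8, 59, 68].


Initial: [26, 40, 83, 15, 8, 59, 68]
Insert 40: [26, 40, 83, 15, 8, 59, 68]
Insert 83: [26, 40, 83, 15, 8, 59, 68]
Insert 15: [15, 26, 40, 83, 8, 59, 68]
Insert 8: [8, 15, 26, 40, 83, 59, 68]
Insert 59: [8, 15, 26, 40, 59, 83, 68]
Insert 68: [8, 15, 26, 40, 59, 68, 83]

Sorted: [8, 15, 26, 40, 59, 68, 83]


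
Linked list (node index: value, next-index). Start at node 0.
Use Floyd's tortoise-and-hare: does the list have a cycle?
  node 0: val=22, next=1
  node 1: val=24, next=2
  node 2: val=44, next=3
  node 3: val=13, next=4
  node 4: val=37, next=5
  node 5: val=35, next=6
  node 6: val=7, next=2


Floyd's tortoise (slow, +1) and hare (fast, +2):
  init: slow=0, fast=0
  step 1: slow=1, fast=2
  step 2: slow=2, fast=4
  step 3: slow=3, fast=6
  step 4: slow=4, fast=3
  step 5: slow=5, fast=5
  slow == fast at node 5: cycle detected

Cycle: yes


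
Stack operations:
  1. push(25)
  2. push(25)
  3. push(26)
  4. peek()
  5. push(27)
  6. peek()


push(25) -> [25]
push(25) -> [25, 25]
push(26) -> [25, 25, 26]
peek()->26
push(27) -> [25, 25, 26, 27]
peek()->27

Final stack: [25, 25, 26, 27]


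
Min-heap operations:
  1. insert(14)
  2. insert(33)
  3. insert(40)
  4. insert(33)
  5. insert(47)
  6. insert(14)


insert(14) -> [14]
insert(33) -> [14, 33]
insert(40) -> [14, 33, 40]
insert(33) -> [14, 33, 40, 33]
insert(47) -> [14, 33, 40, 33, 47]
insert(14) -> [14, 33, 14, 33, 47, 40]

Final heap: [14, 33, 14, 33, 47, 40]


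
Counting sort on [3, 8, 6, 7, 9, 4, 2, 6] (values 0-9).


Input: [3, 8, 6, 7, 9, 4, 2, 6]
Counts: [0, 0, 1, 1, 1, 0, 2, 1, 1, 1]

Sorted: [2, 3, 4, 6, 6, 7, 8, 9]


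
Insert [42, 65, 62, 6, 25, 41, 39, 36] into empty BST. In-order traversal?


Insert 42: root
Insert 65: R from 42
Insert 62: R from 42 -> L from 65
Insert 6: L from 42
Insert 25: L from 42 -> R from 6
Insert 41: L from 42 -> R from 6 -> R from 25
Insert 39: L from 42 -> R from 6 -> R from 25 -> L from 41
Insert 36: L from 42 -> R from 6 -> R from 25 -> L from 41 -> L from 39

In-order: [6, 25, 36, 39, 41, 42, 62, 65]


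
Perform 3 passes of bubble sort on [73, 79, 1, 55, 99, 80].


Initial: [73, 79, 1, 55, 99, 80]
Pass 1: [73, 1, 55, 79, 80, 99] (3 swaps)
Pass 2: [1, 55, 73, 79, 80, 99] (2 swaps)
Pass 3: [1, 55, 73, 79, 80, 99] (0 swaps)

After 3 passes: [1, 55, 73, 79, 80, 99]


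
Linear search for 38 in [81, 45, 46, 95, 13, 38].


i=0: 81!=38
i=1: 45!=38
i=2: 46!=38
i=3: 95!=38
i=4: 13!=38
i=5: 38==38 found!

Found at 5, 6 comps


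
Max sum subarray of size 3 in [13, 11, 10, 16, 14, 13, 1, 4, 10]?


[0:3]: 34
[1:4]: 37
[2:5]: 40
[3:6]: 43
[4:7]: 28
[5:8]: 18
[6:9]: 15

Max: 43 at [3:6]


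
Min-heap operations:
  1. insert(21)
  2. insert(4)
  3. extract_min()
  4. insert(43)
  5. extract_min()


insert(21) -> [21]
insert(4) -> [4, 21]
extract_min()->4, [21]
insert(43) -> [21, 43]
extract_min()->21, [43]

Final heap: [43]


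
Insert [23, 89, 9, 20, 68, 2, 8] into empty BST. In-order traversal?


Insert 23: root
Insert 89: R from 23
Insert 9: L from 23
Insert 20: L from 23 -> R from 9
Insert 68: R from 23 -> L from 89
Insert 2: L from 23 -> L from 9
Insert 8: L from 23 -> L from 9 -> R from 2

In-order: [2, 8, 9, 20, 23, 68, 89]


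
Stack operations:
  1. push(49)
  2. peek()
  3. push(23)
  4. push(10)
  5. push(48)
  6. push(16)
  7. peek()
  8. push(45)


push(49) -> [49]
peek()->49
push(23) -> [49, 23]
push(10) -> [49, 23, 10]
push(48) -> [49, 23, 10, 48]
push(16) -> [49, 23, 10, 48, 16]
peek()->16
push(45) -> [49, 23, 10, 48, 16, 45]

Final stack: [49, 23, 10, 48, 16, 45]


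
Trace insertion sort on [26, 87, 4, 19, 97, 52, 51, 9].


Initial: [26, 87, 4, 19, 97, 52, 51, 9]
Insert 87: [26, 87, 4, 19, 97, 52, 51, 9]
Insert 4: [4, 26, 87, 19, 97, 52, 51, 9]
Insert 19: [4, 19, 26, 87, 97, 52, 51, 9]
Insert 97: [4, 19, 26, 87, 97, 52, 51, 9]
Insert 52: [4, 19, 26, 52, 87, 97, 51, 9]
Insert 51: [4, 19, 26, 51, 52, 87, 97, 9]
Insert 9: [4, 9, 19, 26, 51, 52, 87, 97]

Sorted: [4, 9, 19, 26, 51, 52, 87, 97]


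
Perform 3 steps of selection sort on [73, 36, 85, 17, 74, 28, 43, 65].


Initial: [73, 36, 85, 17, 74, 28, 43, 65]
Step 1: min=17 at 3
  Swap: [17, 36, 85, 73, 74, 28, 43, 65]
Step 2: min=28 at 5
  Swap: [17, 28, 85, 73, 74, 36, 43, 65]
Step 3: min=36 at 5
  Swap: [17, 28, 36, 73, 74, 85, 43, 65]

After 3 steps: [17, 28, 36, 73, 74, 85, 43, 65]


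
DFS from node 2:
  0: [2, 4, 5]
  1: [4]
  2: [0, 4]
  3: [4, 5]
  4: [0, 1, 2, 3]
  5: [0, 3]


Visit 2, push [4, 0]
Visit 0, push [5, 4]
Visit 4, push [3, 1]
Visit 1, push []
Visit 3, push [5]
Visit 5, push []

DFS order: [2, 0, 4, 1, 3, 5]


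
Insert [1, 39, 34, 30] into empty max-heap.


Insert 1: [1]
Insert 39: [39, 1]
Insert 34: [39, 1, 34]
Insert 30: [39, 30, 34, 1]

Final heap: [39, 30, 34, 1]


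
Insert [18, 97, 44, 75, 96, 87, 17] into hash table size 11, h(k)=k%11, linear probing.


Insert 18: h=7 -> slot 7
Insert 97: h=9 -> slot 9
Insert 44: h=0 -> slot 0
Insert 75: h=9, 1 probes -> slot 10
Insert 96: h=8 -> slot 8
Insert 87: h=10, 2 probes -> slot 1
Insert 17: h=6 -> slot 6

Table: [44, 87, None, None, None, None, 17, 18, 96, 97, 75]


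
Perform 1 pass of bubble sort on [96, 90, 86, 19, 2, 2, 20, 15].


Initial: [96, 90, 86, 19, 2, 2, 20, 15]
Pass 1: [90, 86, 19, 2, 2, 20, 15, 96] (7 swaps)

After 1 pass: [90, 86, 19, 2, 2, 20, 15, 96]


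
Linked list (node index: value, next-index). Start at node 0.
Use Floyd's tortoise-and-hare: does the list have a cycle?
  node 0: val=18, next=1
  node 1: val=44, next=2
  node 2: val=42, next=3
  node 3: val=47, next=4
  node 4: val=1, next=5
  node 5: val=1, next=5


Floyd's tortoise (slow, +1) and hare (fast, +2):
  init: slow=0, fast=0
  step 1: slow=1, fast=2
  step 2: slow=2, fast=4
  step 3: slow=3, fast=5
  step 4: slow=4, fast=5
  step 5: slow=5, fast=5
  slow == fast at node 5: cycle detected

Cycle: yes


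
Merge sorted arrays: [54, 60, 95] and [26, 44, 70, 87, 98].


Take 26 from B
Take 44 from B
Take 54 from A
Take 60 from A
Take 70 from B
Take 87 from B
Take 95 from A

Merged: [26, 44, 54, 60, 70, 87, 95, 98]


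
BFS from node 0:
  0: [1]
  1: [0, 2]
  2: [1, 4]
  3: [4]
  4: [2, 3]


Visit 0, enqueue [1]
Visit 1, enqueue [2]
Visit 2, enqueue [4]
Visit 4, enqueue [3]
Visit 3, enqueue []

BFS order: [0, 1, 2, 4, 3]


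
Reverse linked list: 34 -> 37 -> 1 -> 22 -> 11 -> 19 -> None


Step 1: curr=34, set curr.next=prev(None) | reversed so far: 34
Step 2: curr=37, set curr.next=prev(34) | reversed so far: 37 -> 34
Step 3: curr=1, set curr.next=prev(37) | reversed so far: 1 -> 37 -> 34
Step 4: curr=22, set curr.next=prev(1) | reversed so far: 22 -> 1 -> 37 -> 34
Step 5: curr=11, set curr.next=prev(22) | reversed so far: 11 -> 22 -> 1 -> 37 -> 34
Step 6: curr=19, set curr.next=prev(11) | reversed so far: 19 -> 11 -> 22 -> 1 -> 37 -> 34

19 -> 11 -> 22 -> 1 -> 37 -> 34 -> None


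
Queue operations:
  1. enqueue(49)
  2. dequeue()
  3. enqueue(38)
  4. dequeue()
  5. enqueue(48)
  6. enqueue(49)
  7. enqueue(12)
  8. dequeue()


enqueue(49) -> [49]
dequeue()->49, []
enqueue(38) -> [38]
dequeue()->38, []
enqueue(48) -> [48]
enqueue(49) -> [48, 49]
enqueue(12) -> [48, 49, 12]
dequeue()->48, [49, 12]

Final queue: [49, 12]


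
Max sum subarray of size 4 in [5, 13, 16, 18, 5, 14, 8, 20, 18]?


[0:4]: 52
[1:5]: 52
[2:6]: 53
[3:7]: 45
[4:8]: 47
[5:9]: 60

Max: 60 at [5:9]


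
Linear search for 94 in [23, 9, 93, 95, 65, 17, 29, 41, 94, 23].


i=0: 23!=94
i=1: 9!=94
i=2: 93!=94
i=3: 95!=94
i=4: 65!=94
i=5: 17!=94
i=6: 29!=94
i=7: 41!=94
i=8: 94==94 found!

Found at 8, 9 comps


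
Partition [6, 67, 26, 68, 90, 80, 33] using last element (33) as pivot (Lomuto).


Pivot: 33
  6 <= 33: advance i (no swap)
  26 <= 33: swap -> [6, 26, 67, 68, 90, 80, 33]
Place pivot at 2: [6, 26, 33, 68, 90, 80, 67]

Partitioned: [6, 26, 33, 68, 90, 80, 67]


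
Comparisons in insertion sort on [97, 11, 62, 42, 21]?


Algorithm: insertion sort
Input: [97, 11, 62, 42, 21]
Sorted: [11, 21, 42, 62, 97]

10


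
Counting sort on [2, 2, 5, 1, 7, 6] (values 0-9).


Input: [2, 2, 5, 1, 7, 6]
Counts: [0, 1, 2, 0, 0, 1, 1, 1, 0, 0]

Sorted: [1, 2, 2, 5, 6, 7]


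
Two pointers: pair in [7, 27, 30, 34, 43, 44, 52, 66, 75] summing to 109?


lo=0(7)+hi=8(75)=82
lo=1(27)+hi=8(75)=102
lo=2(30)+hi=8(75)=105
lo=3(34)+hi=8(75)=109

Yes: 34+75=109


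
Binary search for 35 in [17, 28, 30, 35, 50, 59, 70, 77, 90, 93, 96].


Step 1: lo=0, hi=10, mid=5, val=59
Step 2: lo=0, hi=4, mid=2, val=30
Step 3: lo=3, hi=4, mid=3, val=35

Found at index 3


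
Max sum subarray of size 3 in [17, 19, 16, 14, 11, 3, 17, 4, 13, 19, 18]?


[0:3]: 52
[1:4]: 49
[2:5]: 41
[3:6]: 28
[4:7]: 31
[5:8]: 24
[6:9]: 34
[7:10]: 36
[8:11]: 50

Max: 52 at [0:3]


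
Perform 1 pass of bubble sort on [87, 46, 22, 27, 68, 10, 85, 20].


Initial: [87, 46, 22, 27, 68, 10, 85, 20]
Pass 1: [46, 22, 27, 68, 10, 85, 20, 87] (7 swaps)

After 1 pass: [46, 22, 27, 68, 10, 85, 20, 87]


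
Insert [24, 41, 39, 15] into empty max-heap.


Insert 24: [24]
Insert 41: [41, 24]
Insert 39: [41, 24, 39]
Insert 15: [41, 24, 39, 15]

Final heap: [41, 24, 39, 15]


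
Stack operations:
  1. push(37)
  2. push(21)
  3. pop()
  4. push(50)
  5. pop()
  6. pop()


push(37) -> [37]
push(21) -> [37, 21]
pop()->21, [37]
push(50) -> [37, 50]
pop()->50, [37]
pop()->37, []

Final stack: []


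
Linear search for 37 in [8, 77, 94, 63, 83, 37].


i=0: 8!=37
i=1: 77!=37
i=2: 94!=37
i=3: 63!=37
i=4: 83!=37
i=5: 37==37 found!

Found at 5, 6 comps


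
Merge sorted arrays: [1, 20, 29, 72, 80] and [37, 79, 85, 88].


Take 1 from A
Take 20 from A
Take 29 from A
Take 37 from B
Take 72 from A
Take 79 from B
Take 80 from A

Merged: [1, 20, 29, 37, 72, 79, 80, 85, 88]


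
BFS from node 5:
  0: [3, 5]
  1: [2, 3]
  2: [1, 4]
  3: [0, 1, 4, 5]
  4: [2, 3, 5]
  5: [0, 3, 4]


Visit 5, enqueue [0, 3, 4]
Visit 0, enqueue []
Visit 3, enqueue [1]
Visit 4, enqueue [2]
Visit 1, enqueue []
Visit 2, enqueue []

BFS order: [5, 0, 3, 4, 1, 2]


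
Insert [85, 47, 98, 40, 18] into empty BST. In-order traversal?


Insert 85: root
Insert 47: L from 85
Insert 98: R from 85
Insert 40: L from 85 -> L from 47
Insert 18: L from 85 -> L from 47 -> L from 40

In-order: [18, 40, 47, 85, 98]


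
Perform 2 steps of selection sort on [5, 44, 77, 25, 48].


Initial: [5, 44, 77, 25, 48]
Step 1: min=5 at 0
  Swap: [5, 44, 77, 25, 48]
Step 2: min=25 at 3
  Swap: [5, 25, 77, 44, 48]

After 2 steps: [5, 25, 77, 44, 48]


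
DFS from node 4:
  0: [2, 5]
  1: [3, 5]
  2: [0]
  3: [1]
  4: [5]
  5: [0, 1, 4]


Visit 4, push [5]
Visit 5, push [1, 0]
Visit 0, push [2]
Visit 2, push []
Visit 1, push [3]
Visit 3, push []

DFS order: [4, 5, 0, 2, 1, 3]


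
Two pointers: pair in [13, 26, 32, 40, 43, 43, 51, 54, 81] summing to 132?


lo=0(13)+hi=8(81)=94
lo=1(26)+hi=8(81)=107
lo=2(32)+hi=8(81)=113
lo=3(40)+hi=8(81)=121
lo=4(43)+hi=8(81)=124
lo=5(43)+hi=8(81)=124
lo=6(51)+hi=8(81)=132

Yes: 51+81=132


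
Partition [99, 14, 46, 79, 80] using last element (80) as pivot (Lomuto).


Pivot: 80
  14 <= 80: swap -> [14, 99, 46, 79, 80]
  46 <= 80: swap -> [14, 46, 99, 79, 80]
  79 <= 80: swap -> [14, 46, 79, 99, 80]
Place pivot at 3: [14, 46, 79, 80, 99]

Partitioned: [14, 46, 79, 80, 99]


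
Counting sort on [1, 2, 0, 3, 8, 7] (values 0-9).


Input: [1, 2, 0, 3, 8, 7]
Counts: [1, 1, 1, 1, 0, 0, 0, 1, 1, 0]

Sorted: [0, 1, 2, 3, 7, 8]


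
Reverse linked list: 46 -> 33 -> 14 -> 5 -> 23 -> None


Step 1: curr=46, set curr.next=prev(None) | reversed so far: 46
Step 2: curr=33, set curr.next=prev(46) | reversed so far: 33 -> 46
Step 3: curr=14, set curr.next=prev(33) | reversed so far: 14 -> 33 -> 46
Step 4: curr=5, set curr.next=prev(14) | reversed so far: 5 -> 14 -> 33 -> 46
Step 5: curr=23, set curr.next=prev(5) | reversed so far: 23 -> 5 -> 14 -> 33 -> 46

23 -> 5 -> 14 -> 33 -> 46 -> None


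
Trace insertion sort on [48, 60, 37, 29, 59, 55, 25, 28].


Initial: [48, 60, 37, 29, 59, 55, 25, 28]
Insert 60: [48, 60, 37, 29, 59, 55, 25, 28]
Insert 37: [37, 48, 60, 29, 59, 55, 25, 28]
Insert 29: [29, 37, 48, 60, 59, 55, 25, 28]
Insert 59: [29, 37, 48, 59, 60, 55, 25, 28]
Insert 55: [29, 37, 48, 55, 59, 60, 25, 28]
Insert 25: [25, 29, 37, 48, 55, 59, 60, 28]
Insert 28: [25, 28, 29, 37, 48, 55, 59, 60]

Sorted: [25, 28, 29, 37, 48, 55, 59, 60]


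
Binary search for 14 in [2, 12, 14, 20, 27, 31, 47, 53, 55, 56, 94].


Step 1: lo=0, hi=10, mid=5, val=31
Step 2: lo=0, hi=4, mid=2, val=14

Found at index 2


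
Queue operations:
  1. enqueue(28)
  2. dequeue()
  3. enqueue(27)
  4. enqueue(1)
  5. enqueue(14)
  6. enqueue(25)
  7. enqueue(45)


enqueue(28) -> [28]
dequeue()->28, []
enqueue(27) -> [27]
enqueue(1) -> [27, 1]
enqueue(14) -> [27, 1, 14]
enqueue(25) -> [27, 1, 14, 25]
enqueue(45) -> [27, 1, 14, 25, 45]

Final queue: [27, 1, 14, 25, 45]


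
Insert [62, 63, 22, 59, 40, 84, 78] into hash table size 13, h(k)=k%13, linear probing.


Insert 62: h=10 -> slot 10
Insert 63: h=11 -> slot 11
Insert 22: h=9 -> slot 9
Insert 59: h=7 -> slot 7
Insert 40: h=1 -> slot 1
Insert 84: h=6 -> slot 6
Insert 78: h=0 -> slot 0

Table: [78, 40, None, None, None, None, 84, 59, None, 22, 62, 63, None]


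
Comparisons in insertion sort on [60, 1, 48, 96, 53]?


Algorithm: insertion sort
Input: [60, 1, 48, 96, 53]
Sorted: [1, 48, 53, 60, 96]

7


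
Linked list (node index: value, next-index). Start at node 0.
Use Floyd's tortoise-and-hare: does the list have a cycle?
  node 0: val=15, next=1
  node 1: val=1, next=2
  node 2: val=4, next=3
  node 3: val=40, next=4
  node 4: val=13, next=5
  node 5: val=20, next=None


Floyd's tortoise (slow, +1) and hare (fast, +2):
  init: slow=0, fast=0
  step 1: slow=1, fast=2
  step 2: slow=2, fast=4
  step 3: fast 4->5->None, no cycle

Cycle: no


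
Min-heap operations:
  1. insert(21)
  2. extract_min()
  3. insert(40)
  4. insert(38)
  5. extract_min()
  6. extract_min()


insert(21) -> [21]
extract_min()->21, []
insert(40) -> [40]
insert(38) -> [38, 40]
extract_min()->38, [40]
extract_min()->40, []

Final heap: []


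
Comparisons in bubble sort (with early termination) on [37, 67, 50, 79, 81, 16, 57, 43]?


Algorithm: bubble sort (with early termination)
Input: [37, 67, 50, 79, 81, 16, 57, 43]
Sorted: [16, 37, 43, 50, 57, 67, 79, 81]

27


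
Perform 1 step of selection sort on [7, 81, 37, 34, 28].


Initial: [7, 81, 37, 34, 28]
Step 1: min=7 at 0
  Swap: [7, 81, 37, 34, 28]

After 1 step: [7, 81, 37, 34, 28]


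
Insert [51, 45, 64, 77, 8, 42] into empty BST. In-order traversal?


Insert 51: root
Insert 45: L from 51
Insert 64: R from 51
Insert 77: R from 51 -> R from 64
Insert 8: L from 51 -> L from 45
Insert 42: L from 51 -> L from 45 -> R from 8

In-order: [8, 42, 45, 51, 64, 77]


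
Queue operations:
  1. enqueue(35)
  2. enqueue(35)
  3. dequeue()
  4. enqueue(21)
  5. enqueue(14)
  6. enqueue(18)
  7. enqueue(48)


enqueue(35) -> [35]
enqueue(35) -> [35, 35]
dequeue()->35, [35]
enqueue(21) -> [35, 21]
enqueue(14) -> [35, 21, 14]
enqueue(18) -> [35, 21, 14, 18]
enqueue(48) -> [35, 21, 14, 18, 48]

Final queue: [35, 21, 14, 18, 48]


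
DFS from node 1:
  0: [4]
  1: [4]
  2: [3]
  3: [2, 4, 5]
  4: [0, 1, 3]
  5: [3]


Visit 1, push [4]
Visit 4, push [3, 0]
Visit 0, push []
Visit 3, push [5, 2]
Visit 2, push []
Visit 5, push []

DFS order: [1, 4, 0, 3, 2, 5]


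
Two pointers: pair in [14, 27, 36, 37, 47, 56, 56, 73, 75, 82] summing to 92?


lo=0(14)+hi=9(82)=96
lo=0(14)+hi=8(75)=89
lo=1(27)+hi=8(75)=102
lo=1(27)+hi=7(73)=100
lo=1(27)+hi=6(56)=83
lo=2(36)+hi=6(56)=92

Yes: 36+56=92


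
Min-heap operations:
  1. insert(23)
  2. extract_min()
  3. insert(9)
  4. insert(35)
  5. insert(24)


insert(23) -> [23]
extract_min()->23, []
insert(9) -> [9]
insert(35) -> [9, 35]
insert(24) -> [9, 35, 24]

Final heap: [9, 35, 24]
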